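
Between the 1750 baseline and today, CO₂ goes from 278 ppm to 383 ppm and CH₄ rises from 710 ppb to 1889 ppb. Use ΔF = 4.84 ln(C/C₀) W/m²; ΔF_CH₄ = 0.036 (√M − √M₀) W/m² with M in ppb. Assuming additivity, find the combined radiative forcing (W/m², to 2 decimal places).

ΔF = 2.16 W/m²

CO₂: 4.84 × ln(383/278) = 4.84 × ln(1.37770) = 4.84 × 0.32042 = 1.5508 W/m².
CH₄: 0.036 × (√1889 − √710) = 0.036 × (43.4626 − 26.6458) = 0.036 × 16.8168 = 0.6054 W/m².
Total ΔF = 1.5508 + 0.6054 = 2.1562 W/m².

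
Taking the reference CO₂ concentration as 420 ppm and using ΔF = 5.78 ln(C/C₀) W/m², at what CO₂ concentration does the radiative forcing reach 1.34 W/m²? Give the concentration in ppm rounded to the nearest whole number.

C ≈ 530 ppm

Set 5.78 ln(C/420) = 1.34, so ln(C/420) = 1.34/5.78 = 0.23183.
Then C/420 = e^0.23183 = 1.26091, giving C = 420 × 1.26091 = 529.58 ppm.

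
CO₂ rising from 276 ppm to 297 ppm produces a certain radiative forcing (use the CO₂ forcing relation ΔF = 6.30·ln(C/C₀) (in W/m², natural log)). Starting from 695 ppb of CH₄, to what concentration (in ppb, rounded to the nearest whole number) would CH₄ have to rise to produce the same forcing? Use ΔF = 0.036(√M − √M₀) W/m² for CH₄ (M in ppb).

M ≈ 1536 ppb

CO₂ forcing: 6.30 × ln(297/276) = 6.30 × 0.073331 = 0.46199 W/m².
Set 0.036(√M − √695) = 0.46199: √M = 0.46199/0.036 + √695 = 12.8331 + 26.3629 = 39.1960.
M = (39.1960)² = 1536.33 ppb.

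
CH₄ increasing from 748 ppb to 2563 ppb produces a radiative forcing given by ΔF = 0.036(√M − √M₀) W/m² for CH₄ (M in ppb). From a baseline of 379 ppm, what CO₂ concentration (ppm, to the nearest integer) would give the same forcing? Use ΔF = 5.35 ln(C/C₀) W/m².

CH₄ forcing: 0.036 × (√2563 − √748) = 0.036 × (50.6261 − 27.3496) = 0.036 × 23.2765 = 0.83795 W/m².
Set 5.35 ln(C/379) = 0.83795: ln(C/379) = 0.83795/5.35 = 0.15663, so C = 379 × e^0.15663 = 379 × 1.16956 = 443.26 ppm.

C ≈ 443 ppm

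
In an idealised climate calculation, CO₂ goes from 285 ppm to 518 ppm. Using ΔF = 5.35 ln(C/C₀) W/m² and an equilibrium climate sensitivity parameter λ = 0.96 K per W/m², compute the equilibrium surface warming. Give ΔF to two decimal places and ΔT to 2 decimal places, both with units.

CO₂: 5.35 × ln(518/285) = 5.35 × ln(1.81754) = 5.35 × 0.59748 = 3.1965 W/m².
ΔT = λ ΔF = 0.96 × 3.20 = 3.0720 K.

ΔF = 3.20 W/m²; ΔT = 3.07 K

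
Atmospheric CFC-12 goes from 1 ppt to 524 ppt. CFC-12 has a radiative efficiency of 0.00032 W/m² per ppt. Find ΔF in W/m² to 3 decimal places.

CFC-12: ΔF = 0.00032 × (524 − 1) = 0.00032 × 523 = 0.1674 W/m².

ΔF = 0.167 W/m²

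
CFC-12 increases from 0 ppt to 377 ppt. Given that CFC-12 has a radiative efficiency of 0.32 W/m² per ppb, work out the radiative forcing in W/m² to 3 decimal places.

ΔF = 0.121 W/m²

CFC-12: Δ = 377 − 0 = 377 ppt = 0.377 ppb; ΔF = 0.32 × 0.377 = 0.1206 W/m².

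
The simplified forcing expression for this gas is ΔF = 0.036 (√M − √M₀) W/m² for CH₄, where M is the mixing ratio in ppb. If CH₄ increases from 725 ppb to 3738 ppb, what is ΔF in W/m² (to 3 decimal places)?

CH₄: 0.036 × (√3738 − √725) = 0.036 × (61.1392 − 26.9258) = 0.036 × 34.2134 = 1.2317 W/m².

ΔF = 1.232 W/m²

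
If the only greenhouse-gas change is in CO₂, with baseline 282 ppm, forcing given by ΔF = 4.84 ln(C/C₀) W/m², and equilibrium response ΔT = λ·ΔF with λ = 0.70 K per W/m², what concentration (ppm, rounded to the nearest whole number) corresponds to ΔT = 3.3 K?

C ≈ 747 ppm

Required forcing: ΔF = ΔT/λ = 3.3/0.70 = 4.7143 W/m².
Then ln(C/282) = ΔF/4.84 = 4.7143/4.84 = 0.97403.
So C = 282 × e^0.97403 = 282 × 2.64860 = 746.91 ppm.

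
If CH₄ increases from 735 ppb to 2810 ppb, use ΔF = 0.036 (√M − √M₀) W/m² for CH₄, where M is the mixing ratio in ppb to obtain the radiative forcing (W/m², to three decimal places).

ΔF = 0.932 W/m²

CH₄: 0.036 × (√2810 − √735) = 0.036 × (53.0094 − 27.1109) = 0.036 × 25.8985 = 0.9323 W/m².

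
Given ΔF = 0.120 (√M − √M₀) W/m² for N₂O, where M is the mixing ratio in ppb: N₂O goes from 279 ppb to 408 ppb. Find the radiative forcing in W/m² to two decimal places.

ΔF = 0.42 W/m²

N₂O: 0.120 × (√408 − √279) = 0.120 × (20.1990 − 16.7033) = 0.120 × 3.4957 = 0.4195 W/m².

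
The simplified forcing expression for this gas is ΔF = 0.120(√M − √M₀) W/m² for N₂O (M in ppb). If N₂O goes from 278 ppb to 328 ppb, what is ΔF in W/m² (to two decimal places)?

ΔF = 0.17 W/m²

N₂O: 0.120 × (√328 − √278) = 0.120 × (18.1108 − 16.6733) = 0.120 × 1.4375 = 0.1725 W/m².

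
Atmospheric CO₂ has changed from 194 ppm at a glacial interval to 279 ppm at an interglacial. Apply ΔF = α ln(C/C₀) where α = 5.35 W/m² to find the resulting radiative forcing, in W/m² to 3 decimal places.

CO₂: 5.35 × ln(279/194) = 5.35 × ln(1.43814) = 5.35 × 0.36335 = 1.9439 W/m².

ΔF = 1.944 W/m²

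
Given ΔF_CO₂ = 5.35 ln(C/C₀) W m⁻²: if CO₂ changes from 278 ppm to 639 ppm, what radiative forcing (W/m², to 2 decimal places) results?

ΔF = 4.45 W/m²

CO₂ absorption bands are partially saturated, so forcing scales with the logarithm of the concentration ratio.
CO₂: 5.35 × ln(639/278) = 5.35 × ln(2.29856) = 5.35 × 0.83228 = 4.4527 W/m².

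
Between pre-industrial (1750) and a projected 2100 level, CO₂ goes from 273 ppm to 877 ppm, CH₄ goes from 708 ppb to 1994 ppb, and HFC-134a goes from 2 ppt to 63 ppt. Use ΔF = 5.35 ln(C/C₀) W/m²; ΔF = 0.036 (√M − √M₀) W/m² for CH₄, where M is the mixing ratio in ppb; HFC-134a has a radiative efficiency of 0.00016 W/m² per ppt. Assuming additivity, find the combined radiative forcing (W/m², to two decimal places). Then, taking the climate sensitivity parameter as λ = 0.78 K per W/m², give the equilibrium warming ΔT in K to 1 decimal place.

CO₂: 5.35 × ln(877/273) = 5.35 × ln(3.21245) = 5.35 × 1.16703 = 6.2436 W/m².
CH₄: 0.036 × (√1994 − √708) = 0.036 × (44.6542 − 26.6083) = 0.036 × 18.0459 = 0.6497 W/m².
HFC-134a: ΔF = 0.00016 × (63 − 2) = 0.00016 × 61 = 0.0098 W/m².
Total ΔF = 6.2436 + 0.6497 + 0.0098 = 6.9031 W/m².
ΔT = λ ΔF = 0.78 × 6.90 = 5.3820 K.

ΔF = 6.90 W/m²; ΔT = 5.4 K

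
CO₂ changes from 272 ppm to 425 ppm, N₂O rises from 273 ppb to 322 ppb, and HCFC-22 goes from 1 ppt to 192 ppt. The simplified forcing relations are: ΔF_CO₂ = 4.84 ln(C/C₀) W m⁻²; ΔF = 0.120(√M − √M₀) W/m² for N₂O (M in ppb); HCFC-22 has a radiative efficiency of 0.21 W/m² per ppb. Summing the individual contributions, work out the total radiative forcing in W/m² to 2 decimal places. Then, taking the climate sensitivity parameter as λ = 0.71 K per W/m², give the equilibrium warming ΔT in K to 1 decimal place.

ΔF = 2.37 W/m²; ΔT = 1.7 K

CO₂: 4.84 × ln(425/272) = 4.84 × ln(1.56250) = 4.84 × 0.44629 = 2.1600 W/m².
N₂O: 0.120 × (√322 − √273) = 0.120 × (17.9444 − 16.5227) = 0.120 × 1.4217 = 0.1706 W/m².
HCFC-22: Δ = 192 − 1 = 191 ppt = 0.191 ppb; ΔF = 0.21 × 0.191 = 0.0401 W/m².
Total ΔF = 2.1600 + 0.1706 + 0.0401 = 2.3707 W/m².
ΔT = λ ΔF = 0.71 × 2.37 = 1.6827 K.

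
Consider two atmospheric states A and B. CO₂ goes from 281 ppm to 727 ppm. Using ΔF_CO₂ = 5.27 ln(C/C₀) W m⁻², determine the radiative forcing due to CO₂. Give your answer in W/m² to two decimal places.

CO₂ absorption bands are partially saturated, so forcing scales with the logarithm of the concentration ratio.
CO₂: 5.27 × ln(727/281) = 5.27 × ln(2.58719) = 5.27 × 0.95057 = 5.0095 W/m².

ΔF = 5.01 W/m²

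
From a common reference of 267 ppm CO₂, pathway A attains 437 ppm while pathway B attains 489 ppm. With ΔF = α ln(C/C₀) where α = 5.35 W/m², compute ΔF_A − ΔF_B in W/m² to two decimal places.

ΔF_A − ΔF_B = -0.60 W/m²

ΔF_A = 5.35 ln(437/267) = 5.35 × 0.49268 = 2.6358 W/m².
ΔF_B = 5.35 ln(489/267) = 5.35 × 0.60511 = 3.2373 W/m².
Difference: 2.6358 − 3.2373 = -0.6015 W/m².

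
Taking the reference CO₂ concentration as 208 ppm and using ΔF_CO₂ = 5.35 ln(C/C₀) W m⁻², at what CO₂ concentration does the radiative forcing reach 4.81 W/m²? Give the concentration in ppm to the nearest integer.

C ≈ 511 ppm

Set 5.35 ln(C/208) = 4.81, so ln(C/208) = 4.81/5.35 = 0.89907.
Then C/208 = e^0.89907 = 2.45732, giving C = 208 × 2.45732 = 511.12 ppm.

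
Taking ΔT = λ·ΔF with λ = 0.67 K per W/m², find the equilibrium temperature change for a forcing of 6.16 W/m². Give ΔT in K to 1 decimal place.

ΔT = 4.1 K

ΔT = λ ΔF = 0.67 × 6.16 = 4.1272 K.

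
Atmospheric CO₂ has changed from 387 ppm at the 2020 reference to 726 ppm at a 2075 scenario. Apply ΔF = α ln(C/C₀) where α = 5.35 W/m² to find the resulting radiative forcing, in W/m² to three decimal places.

ΔF = 3.366 W/m²

CO₂ absorption bands are partially saturated, so forcing scales with the logarithm of the concentration ratio.
CO₂: 5.35 × ln(726/387) = 5.35 × ln(1.87597) = 5.35 × 0.62913 = 3.3658 W/m².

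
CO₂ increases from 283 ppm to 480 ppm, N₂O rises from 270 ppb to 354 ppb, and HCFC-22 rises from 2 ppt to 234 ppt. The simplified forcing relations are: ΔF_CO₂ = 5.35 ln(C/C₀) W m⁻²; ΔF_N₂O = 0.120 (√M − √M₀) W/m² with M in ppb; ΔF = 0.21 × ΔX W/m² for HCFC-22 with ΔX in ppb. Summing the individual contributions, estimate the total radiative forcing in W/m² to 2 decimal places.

CO₂: 5.35 × ln(480/283) = 5.35 × ln(1.69611) = 5.35 × 0.52834 = 2.8266 W/m².
N₂O: 0.120 × (√354 − √270) = 0.120 × (18.8149 − 16.4317) = 0.120 × 2.3832 = 0.2860 W/m².
HCFC-22: Δ = 234 − 2 = 232 ppt = 0.232 ppb; ΔF = 0.21 × 0.232 = 0.0487 W/m².
Total ΔF = 2.8266 + 0.2860 + 0.0487 = 3.1613 W/m².

ΔF = 3.16 W/m²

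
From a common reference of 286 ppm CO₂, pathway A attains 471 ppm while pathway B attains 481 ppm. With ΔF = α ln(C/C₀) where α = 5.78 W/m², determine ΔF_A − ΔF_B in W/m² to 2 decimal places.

ΔF_A = 5.78 ln(471/286) = 5.78 × 0.49887 = 2.8835 W/m².
ΔF_B = 5.78 ln(481/286) = 5.78 × 0.51988 = 3.0049 W/m².
Difference: 2.8835 − 3.0049 = -0.1214 W/m².
(Equivalently, ΔF_A − ΔF_B = 5.78 ln(471/481) = 5.78 × -0.02101 = -0.1214 W/m².)

ΔF_A − ΔF_B = -0.12 W/m²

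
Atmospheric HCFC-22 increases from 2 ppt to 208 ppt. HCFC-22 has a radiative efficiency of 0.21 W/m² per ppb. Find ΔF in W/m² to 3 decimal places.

HCFC-22: Δ = 208 − 2 = 206 ppt = 0.206 ppb; ΔF = 0.21 × 0.206 = 0.0433 W/m².

ΔF = 0.043 W/m²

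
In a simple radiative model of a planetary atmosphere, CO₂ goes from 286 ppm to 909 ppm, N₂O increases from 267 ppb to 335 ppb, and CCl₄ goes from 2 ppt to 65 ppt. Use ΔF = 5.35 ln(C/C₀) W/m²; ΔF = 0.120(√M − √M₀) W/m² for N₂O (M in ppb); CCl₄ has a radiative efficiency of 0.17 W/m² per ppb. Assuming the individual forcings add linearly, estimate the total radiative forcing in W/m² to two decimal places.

ΔF = 6.43 W/m²

CO₂: 5.35 × ln(909/286) = 5.35 × ln(3.17832) = 5.35 × 1.15635 = 6.1865 W/m².
N₂O: 0.120 × (√335 − √267) = 0.120 × (18.3030 − 16.3401) = 0.120 × 1.9629 = 0.2355 W/m².
CCl₄: Δ = 65 − 2 = 63 ppt = 0.063 ppb; ΔF = 0.17 × 0.063 = 0.0107 W/m².
Total ΔF = 6.1865 + 0.2355 + 0.0107 = 6.4327 W/m².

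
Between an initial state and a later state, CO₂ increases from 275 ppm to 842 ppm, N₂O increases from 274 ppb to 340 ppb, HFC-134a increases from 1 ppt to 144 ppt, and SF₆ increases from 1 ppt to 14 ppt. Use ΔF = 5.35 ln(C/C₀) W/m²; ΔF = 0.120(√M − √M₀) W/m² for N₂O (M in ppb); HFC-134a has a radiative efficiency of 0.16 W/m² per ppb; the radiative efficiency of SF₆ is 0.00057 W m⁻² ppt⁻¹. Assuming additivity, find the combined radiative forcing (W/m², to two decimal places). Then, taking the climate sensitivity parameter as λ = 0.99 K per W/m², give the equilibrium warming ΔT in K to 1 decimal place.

ΔF = 6.24 W/m²; ΔT = 6.2 K

CO₂: 5.35 × ln(842/275) = 5.35 × ln(3.06182) = 5.35 × 1.11901 = 5.9867 W/m².
N₂O: 0.120 × (√340 − √274) = 0.120 × (18.4391 − 16.5529) = 0.120 × 1.8862 = 0.2263 W/m².
HFC-134a: Δ = 144 − 1 = 143 ppt = 0.143 ppb; ΔF = 0.16 × 0.143 = 0.0229 W/m².
SF₆: ΔF = 0.00057 × (14 − 1) = 0.00057 × 13 = 0.0074 W/m².
Total ΔF = 5.9867 + 0.2263 + 0.0229 + 0.0074 = 6.2433 W/m².
ΔT = λ ΔF = 0.99 × 6.24 = 6.1776 K.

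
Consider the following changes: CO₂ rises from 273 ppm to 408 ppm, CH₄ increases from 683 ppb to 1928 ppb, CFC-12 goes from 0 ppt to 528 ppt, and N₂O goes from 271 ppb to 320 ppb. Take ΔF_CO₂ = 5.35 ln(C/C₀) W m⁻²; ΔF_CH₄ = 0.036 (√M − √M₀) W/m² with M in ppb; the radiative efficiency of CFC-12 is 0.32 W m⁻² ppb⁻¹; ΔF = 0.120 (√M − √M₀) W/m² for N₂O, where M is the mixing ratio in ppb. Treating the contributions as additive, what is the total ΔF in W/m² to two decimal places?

CO₂: 5.35 × ln(408/273) = 5.35 × ln(1.49451) = 5.35 × 0.40180 = 2.1496 W/m².
CH₄: 0.036 × (√1928 − √683) = 0.036 × (43.9090 − 26.1343) = 0.036 × 17.7747 = 0.6399 W/m².
CFC-12: Δ = 528 − 0 = 528 ppt = 0.528 ppb; ΔF = 0.32 × 0.528 = 0.1690 W/m².
N₂O: 0.120 × (√320 − √271) = 0.120 × (17.8885 − 16.4621) = 0.120 × 1.4264 = 0.1712 W/m².
Total ΔF = 2.1496 + 0.6399 + 0.1690 + 0.1712 = 3.1297 W/m².

ΔF = 3.13 W/m²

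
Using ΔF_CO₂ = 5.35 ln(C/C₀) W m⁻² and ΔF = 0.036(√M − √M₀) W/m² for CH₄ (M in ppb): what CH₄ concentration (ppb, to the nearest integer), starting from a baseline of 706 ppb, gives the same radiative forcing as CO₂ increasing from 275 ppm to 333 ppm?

CO₂ forcing: 5.35 × ln(333/275) = 5.35 × 0.191371 = 1.02383 W/m².
Set 0.036(√M − √706) = 1.02383: √M = 1.02383/0.036 + √706 = 28.4397 + 26.5707 = 55.0104.
M = (55.0104)² = 3026.14 ppb.

M ≈ 3026 ppb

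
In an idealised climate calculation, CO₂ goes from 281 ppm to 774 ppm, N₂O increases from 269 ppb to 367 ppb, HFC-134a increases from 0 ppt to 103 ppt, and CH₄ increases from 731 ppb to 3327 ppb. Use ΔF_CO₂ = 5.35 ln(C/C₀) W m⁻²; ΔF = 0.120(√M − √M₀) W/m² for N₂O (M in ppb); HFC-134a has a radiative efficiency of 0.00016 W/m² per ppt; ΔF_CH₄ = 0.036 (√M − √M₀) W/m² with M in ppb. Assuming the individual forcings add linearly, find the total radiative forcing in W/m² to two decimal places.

ΔF = 6.87 W/m²

CO₂: 5.35 × ln(774/281) = 5.35 × ln(2.75445) = 5.35 × 1.01322 = 5.4207 W/m².
N₂O: 0.120 × (√367 − √269) = 0.120 × (19.1572 − 16.4012) = 0.120 × 2.7560 = 0.3307 W/m².
HFC-134a: ΔF = 0.00016 × (103 − 0) = 0.00016 × 103 = 0.0165 W/m².
CH₄: 0.036 × (√3327 − √731) = 0.036 × (57.6802 − 27.0370) = 0.036 × 30.6432 = 1.1032 W/m².
Total ΔF = 5.4207 + 0.3307 + 0.0165 + 1.1032 = 6.8711 W/m².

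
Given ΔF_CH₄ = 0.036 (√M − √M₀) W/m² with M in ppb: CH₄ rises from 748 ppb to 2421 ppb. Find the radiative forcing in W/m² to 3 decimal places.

ΔF = 0.787 W/m²

CH₄: 0.036 × (√2421 − √748) = 0.036 × (49.2037 − 27.3496) = 0.036 × 21.8541 = 0.7867 W/m².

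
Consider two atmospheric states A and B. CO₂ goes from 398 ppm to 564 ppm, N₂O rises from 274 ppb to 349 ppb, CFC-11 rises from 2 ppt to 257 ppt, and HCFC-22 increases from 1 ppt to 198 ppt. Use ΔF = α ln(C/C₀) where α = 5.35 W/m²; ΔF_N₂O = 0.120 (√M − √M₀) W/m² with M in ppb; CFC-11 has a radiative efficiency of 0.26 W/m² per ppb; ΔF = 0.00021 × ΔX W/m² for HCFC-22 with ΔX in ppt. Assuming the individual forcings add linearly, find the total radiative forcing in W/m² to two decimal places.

ΔF = 2.23 W/m²

CO₂: 5.35 × ln(564/398) = 5.35 × ln(1.41709) = 5.35 × 0.34861 = 1.8651 W/m².
N₂O: 0.120 × (√349 − √274) = 0.120 × (18.6815 − 16.5529) = 0.120 × 2.1286 = 0.2554 W/m².
CFC-11: Δ = 257 − 2 = 255 ppt = 0.255 ppb; ΔF = 0.26 × 0.255 = 0.0663 W/m².
HCFC-22: ΔF = 0.00021 × (198 − 1) = 0.00021 × 197 = 0.0414 W/m².
Total ΔF = 1.8651 + 0.2554 + 0.0663 + 0.0414 = 2.2282 W/m².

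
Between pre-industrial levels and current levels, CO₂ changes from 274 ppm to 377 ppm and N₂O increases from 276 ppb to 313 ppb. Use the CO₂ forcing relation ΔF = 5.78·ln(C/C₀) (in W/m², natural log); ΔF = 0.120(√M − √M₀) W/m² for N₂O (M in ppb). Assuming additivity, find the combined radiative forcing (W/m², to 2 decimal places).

CO₂: 5.78 × ln(377/274) = 5.78 × ln(1.37591) = 5.78 × 0.31912 = 1.8445 W/m².
N₂O: 0.120 × (√313 − √276) = 0.120 × (17.6918 − 16.6132) = 0.120 × 1.0786 = 0.1294 W/m².
Total ΔF = 1.8445 + 0.1294 = 1.9739 W/m².

ΔF = 1.97 W/m²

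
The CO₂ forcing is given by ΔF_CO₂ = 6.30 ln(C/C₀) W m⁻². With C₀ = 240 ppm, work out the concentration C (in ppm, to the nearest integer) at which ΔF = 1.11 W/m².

Set 6.30 ln(C/240) = 1.11, so ln(C/240) = 1.11/6.30 = 0.17619.
Then C/240 = e^0.17619 = 1.19266, giving C = 240 × 1.19266 = 286.24 ppm.

C ≈ 286 ppm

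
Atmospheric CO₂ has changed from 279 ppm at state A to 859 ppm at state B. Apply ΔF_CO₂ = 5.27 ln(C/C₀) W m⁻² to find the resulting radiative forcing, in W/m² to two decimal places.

CO₂: 5.27 × ln(859/279) = 5.27 × ln(3.07885) = 5.27 × 1.12456 = 5.9264 W/m².

ΔF = 5.93 W/m²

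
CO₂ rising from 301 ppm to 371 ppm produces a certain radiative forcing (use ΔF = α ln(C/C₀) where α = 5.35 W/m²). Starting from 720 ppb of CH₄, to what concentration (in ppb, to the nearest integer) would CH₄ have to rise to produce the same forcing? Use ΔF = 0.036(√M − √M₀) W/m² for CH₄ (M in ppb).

M ≈ 3353 ppb

CO₂ forcing: 5.35 × ln(371/301) = 5.35 × 0.209092 = 1.11864 W/m².
Set 0.036(√M − √720) = 1.11864: √M = 1.11864/0.036 + √720 = 31.0733 + 26.8328 = 57.9061.
M = (57.9061)² = 3353.12 ppb.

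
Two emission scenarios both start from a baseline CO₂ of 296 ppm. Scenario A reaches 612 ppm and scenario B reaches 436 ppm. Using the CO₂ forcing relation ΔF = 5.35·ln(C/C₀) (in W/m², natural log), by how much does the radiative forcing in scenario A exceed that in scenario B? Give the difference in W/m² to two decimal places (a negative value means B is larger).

ΔF_A = 5.35 ln(612/296) = 5.35 × 0.72637 = 3.8861 W/m².
ΔF_B = 5.35 ln(436/296) = 5.35 × 0.38728 = 2.0719 W/m².
Difference: 3.8861 − 2.0719 = 1.8142 W/m².

ΔF_A − ΔF_B = 1.81 W/m²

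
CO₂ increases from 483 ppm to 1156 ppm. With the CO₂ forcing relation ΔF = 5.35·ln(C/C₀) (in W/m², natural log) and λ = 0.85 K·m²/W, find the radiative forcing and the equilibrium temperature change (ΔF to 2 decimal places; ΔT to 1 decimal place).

ΔF = 4.67 W/m²; ΔT = 4.0 K

CO₂: 5.35 × ln(1156/483) = 5.35 × ln(2.39337) = 5.35 × 0.87270 = 4.6689 W/m².
ΔT = λ ΔF = 0.85 × 4.67 = 3.9695 K.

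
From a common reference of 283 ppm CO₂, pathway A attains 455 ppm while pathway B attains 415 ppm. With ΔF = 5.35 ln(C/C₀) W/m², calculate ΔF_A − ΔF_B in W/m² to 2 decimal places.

ΔF_A − ΔF_B = 0.49 W/m²

ΔF_A = 5.35 ln(455/283) = 5.35 × 0.47485 = 2.5404 W/m².
ΔF_B = 5.35 ln(415/283) = 5.35 × 0.38283 = 2.0481 W/m².
Difference: 2.5404 − 2.0481 = 0.4923 W/m².
(Equivalently, ΔF_A − ΔF_B = 5.35 ln(455/415) = 5.35 × 0.09202 = 0.4923 W/m².)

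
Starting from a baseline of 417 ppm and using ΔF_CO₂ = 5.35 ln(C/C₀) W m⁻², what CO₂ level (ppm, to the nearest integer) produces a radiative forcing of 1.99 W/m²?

C ≈ 605 ppm

Set 5.35 ln(C/417) = 1.99, so ln(C/417) = 1.99/5.35 = 0.37196.
Then C/417 = e^0.37196 = 1.45057, giving C = 417 × 1.45057 = 604.89 ppm.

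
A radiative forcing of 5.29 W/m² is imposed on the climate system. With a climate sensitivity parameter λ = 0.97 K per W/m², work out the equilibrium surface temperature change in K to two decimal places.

ΔT = 5.13 K

ΔT = λ ΔF = 0.97 × 5.29 = 5.1313 K.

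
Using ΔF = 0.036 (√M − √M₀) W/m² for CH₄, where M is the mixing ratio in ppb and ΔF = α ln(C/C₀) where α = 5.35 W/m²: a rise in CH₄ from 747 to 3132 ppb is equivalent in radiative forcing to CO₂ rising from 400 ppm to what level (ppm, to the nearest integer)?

CH₄ forcing: 0.036 × (√3132 − √747) = 0.036 × (55.9643 − 27.3313) = 0.036 × 28.6330 = 1.03079 W/m².
Set 5.35 ln(C/400) = 1.03079: ln(C/400) = 1.03079/5.35 = 0.19267, so C = 400 × e^0.19267 = 400 × 1.21248 = 484.99 ppm.

C ≈ 485 ppm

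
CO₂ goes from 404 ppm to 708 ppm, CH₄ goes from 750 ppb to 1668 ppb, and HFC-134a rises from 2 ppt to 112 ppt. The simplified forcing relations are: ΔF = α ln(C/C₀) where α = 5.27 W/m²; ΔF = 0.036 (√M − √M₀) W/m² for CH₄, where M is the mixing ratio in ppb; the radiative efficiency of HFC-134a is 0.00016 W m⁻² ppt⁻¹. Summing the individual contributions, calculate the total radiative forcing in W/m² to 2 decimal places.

ΔF = 3.46 W/m²

CO₂: 5.27 × ln(708/404) = 5.27 × ln(1.75248) = 5.27 × 0.56103 = 2.9566 W/m².
CH₄: 0.036 × (√1668 − √750) = 0.036 × (40.8412 − 27.3861) = 0.036 × 13.4551 = 0.4844 W/m².
HFC-134a: ΔF = 0.00016 × (112 − 2) = 0.00016 × 110 = 0.0176 W/m².
Total ΔF = 2.9566 + 0.4844 + 0.0176 = 3.4586 W/m².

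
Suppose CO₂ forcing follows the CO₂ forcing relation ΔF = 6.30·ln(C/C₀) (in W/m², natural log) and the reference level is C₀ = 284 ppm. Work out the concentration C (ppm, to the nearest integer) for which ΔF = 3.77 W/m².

C ≈ 517 ppm

Set 6.30 ln(C/284) = 3.77, so ln(C/284) = 3.77/6.30 = 0.59841.
Then C/284 = e^0.59841 = 1.81922, giving C = 284 × 1.81922 = 516.66 ppm.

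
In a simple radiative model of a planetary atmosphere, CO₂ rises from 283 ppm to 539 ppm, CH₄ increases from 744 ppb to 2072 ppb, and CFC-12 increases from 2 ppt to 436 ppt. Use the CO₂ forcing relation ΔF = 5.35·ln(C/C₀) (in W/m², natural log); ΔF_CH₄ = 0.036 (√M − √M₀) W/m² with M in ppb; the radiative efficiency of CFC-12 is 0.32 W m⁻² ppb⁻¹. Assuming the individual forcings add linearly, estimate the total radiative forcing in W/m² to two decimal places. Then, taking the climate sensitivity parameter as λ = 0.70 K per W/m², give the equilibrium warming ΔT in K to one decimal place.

ΔF = 4.24 W/m²; ΔT = 3.0 K

CO₂: 5.35 × ln(539/283) = 5.35 × ln(1.90459) = 5.35 × 0.64427 = 3.4468 W/m².
CH₄: 0.036 × (√2072 − √744) = 0.036 × (45.5192 − 27.2764) = 0.036 × 18.2428 = 0.6567 W/m².
CFC-12: Δ = 436 − 2 = 434 ppt = 0.434 ppb; ΔF = 0.32 × 0.434 = 0.1389 W/m².
Total ΔF = 3.4468 + 0.6567 + 0.1389 = 4.2424 W/m².
ΔT = λ ΔF = 0.70 × 4.24 = 2.9680 K.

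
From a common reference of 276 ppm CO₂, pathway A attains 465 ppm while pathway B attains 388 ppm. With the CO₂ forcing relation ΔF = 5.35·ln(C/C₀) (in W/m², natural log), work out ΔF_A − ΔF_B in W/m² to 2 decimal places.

ΔF_A = 5.35 ln(465/276) = 5.35 × 0.52164 = 2.7908 W/m².
ΔF_B = 5.35 ln(388/276) = 5.35 × 0.34060 = 1.8222 W/m².
Difference: 2.7908 − 1.8222 = 0.9686 W/m².

ΔF_A − ΔF_B = 0.97 W/m²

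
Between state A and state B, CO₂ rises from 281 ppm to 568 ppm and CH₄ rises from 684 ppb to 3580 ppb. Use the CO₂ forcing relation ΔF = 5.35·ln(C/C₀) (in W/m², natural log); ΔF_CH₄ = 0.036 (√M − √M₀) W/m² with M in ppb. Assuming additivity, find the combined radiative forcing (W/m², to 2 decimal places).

ΔF = 4.98 W/m²

CO₂: 5.35 × ln(568/281) = 5.35 × ln(2.02135) = 5.35 × 0.70377 = 3.7652 W/m².
CH₄: 0.036 × (√3580 − √684) = 0.036 × (59.8331 − 26.1534) = 0.036 × 33.6797 = 1.2125 W/m².
Total ΔF = 3.7652 + 1.2125 = 4.9777 W/m².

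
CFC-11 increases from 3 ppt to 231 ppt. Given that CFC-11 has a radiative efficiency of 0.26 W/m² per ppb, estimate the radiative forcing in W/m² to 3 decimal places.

ΔF = 0.059 W/m²

CFC-11: Δ = 231 − 3 = 228 ppt = 0.228 ppb; ΔF = 0.26 × 0.228 = 0.0593 W/m².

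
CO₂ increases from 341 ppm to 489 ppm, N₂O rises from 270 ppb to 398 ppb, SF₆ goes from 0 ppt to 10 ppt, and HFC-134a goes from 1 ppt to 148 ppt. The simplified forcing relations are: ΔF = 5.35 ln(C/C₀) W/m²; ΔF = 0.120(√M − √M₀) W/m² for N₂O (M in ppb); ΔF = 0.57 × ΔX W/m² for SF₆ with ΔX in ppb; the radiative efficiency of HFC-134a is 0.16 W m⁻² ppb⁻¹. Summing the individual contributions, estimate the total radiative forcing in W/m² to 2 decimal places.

ΔF = 2.38 W/m²

CO₂: 5.35 × ln(489/341) = 5.35 × ln(1.43402) = 5.35 × 0.36048 = 1.9286 W/m².
N₂O: 0.120 × (√398 − √270) = 0.120 × (19.9499 − 16.4317) = 0.120 × 3.5182 = 0.4222 W/m².
SF₆: Δ = 10 − 0 = 10 ppt = 0.010 ppb; ΔF = 0.57 × 0.010 = 0.0057 W/m².
HFC-134a: Δ = 148 − 1 = 147 ppt = 0.147 ppb; ΔF = 0.16 × 0.147 = 0.0235 W/m².
Total ΔF = 1.9286 + 0.4222 + 0.0057 + 0.0235 = 2.3800 W/m².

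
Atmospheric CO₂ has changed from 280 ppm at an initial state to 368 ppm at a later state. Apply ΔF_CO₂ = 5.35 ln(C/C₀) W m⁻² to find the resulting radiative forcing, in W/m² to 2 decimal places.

ΔF = 1.46 W/m²

CO₂: 5.35 × ln(368/280) = 5.35 × ln(1.31429) = 5.35 × 0.27330 = 1.4622 W/m².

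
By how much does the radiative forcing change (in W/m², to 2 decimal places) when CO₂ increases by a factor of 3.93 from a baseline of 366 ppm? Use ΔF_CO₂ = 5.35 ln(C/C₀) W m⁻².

Because the forcing depends only on the ratio C/C₀, the initial concentration does not enter.
ΔF = 5.35 × ln(3.93) = 5.35 × 1.36864 = 7.3222 W/m².

ΔF = 7.32 W/m²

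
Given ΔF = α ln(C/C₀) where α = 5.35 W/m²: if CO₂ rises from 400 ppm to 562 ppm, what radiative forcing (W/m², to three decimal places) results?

ΔF = 1.819 W/m²

CO₂: 5.35 × ln(562/400) = 5.35 × ln(1.40500) = 5.35 × 0.34004 = 1.8192 W/m².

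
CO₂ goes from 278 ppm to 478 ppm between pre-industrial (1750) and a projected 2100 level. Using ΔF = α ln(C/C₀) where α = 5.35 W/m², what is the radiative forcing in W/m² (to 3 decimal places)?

CO₂: 5.35 × ln(478/278) = 5.35 × ln(1.71942) = 5.35 × 0.54199 = 2.8996 W/m².

ΔF = 2.900 W/m²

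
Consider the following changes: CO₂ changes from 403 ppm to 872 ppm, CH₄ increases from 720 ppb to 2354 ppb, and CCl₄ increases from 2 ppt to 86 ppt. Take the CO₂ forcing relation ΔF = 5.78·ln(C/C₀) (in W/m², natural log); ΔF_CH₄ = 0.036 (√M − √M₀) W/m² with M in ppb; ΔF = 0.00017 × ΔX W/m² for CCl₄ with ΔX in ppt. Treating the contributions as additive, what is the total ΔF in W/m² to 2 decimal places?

CO₂: 5.78 × ln(872/403) = 5.78 × ln(2.16377) = 5.78 × 0.77185 = 4.4613 W/m².
CH₄: 0.036 × (√2354 − √720) = 0.036 × (48.5180 − 26.8328) = 0.036 × 21.6852 = 0.7807 W/m².
CCl₄: ΔF = 0.00017 × (86 − 2) = 0.00017 × 84 = 0.0143 W/m².
Total ΔF = 4.4613 + 0.7807 + 0.0143 = 5.2563 W/m².

ΔF = 5.26 W/m²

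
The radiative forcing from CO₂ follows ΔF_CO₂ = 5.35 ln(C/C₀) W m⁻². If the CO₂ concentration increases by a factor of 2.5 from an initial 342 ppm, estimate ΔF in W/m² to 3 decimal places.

Because the forcing depends only on the ratio C/C₀, the initial concentration does not enter.
ΔF = 5.35 × ln(2.5) = 5.35 × 0.91629 = 4.9022 W/m².

ΔF = 4.902 W/m²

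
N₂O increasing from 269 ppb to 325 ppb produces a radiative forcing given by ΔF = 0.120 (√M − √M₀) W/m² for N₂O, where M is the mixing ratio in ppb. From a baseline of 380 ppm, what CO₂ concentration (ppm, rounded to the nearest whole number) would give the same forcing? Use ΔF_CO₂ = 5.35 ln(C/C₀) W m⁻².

C ≈ 394 ppm

N₂O forcing: 0.120 × (√325 − √269) = 0.120 × (18.0278 − 16.4012) = 0.120 × 1.6266 = 0.19519 W/m².
Set 5.35 ln(C/380) = 0.19519: ln(C/380) = 0.19519/5.35 = 0.03648, so C = 380 × e^0.03648 = 380 × 1.03715 = 394.12 ppm.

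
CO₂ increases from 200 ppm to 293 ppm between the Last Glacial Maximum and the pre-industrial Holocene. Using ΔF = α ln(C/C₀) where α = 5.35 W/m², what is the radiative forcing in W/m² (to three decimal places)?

ΔF = 2.043 W/m²

CO₂: 5.35 × ln(293/200) = 5.35 × ln(1.46500) = 5.35 × 0.38186 = 2.0430 W/m².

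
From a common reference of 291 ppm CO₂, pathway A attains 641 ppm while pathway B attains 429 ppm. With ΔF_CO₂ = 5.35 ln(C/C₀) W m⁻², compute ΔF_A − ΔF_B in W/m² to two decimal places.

ΔF_A − ΔF_B = 2.15 W/m²

ΔF_A = 5.35 ln(641/291) = 5.35 × 0.78971 = 4.2249 W/m².
ΔF_B = 5.35 ln(429/291) = 5.35 × 0.38813 = 2.0765 W/m².
Difference: 4.2249 − 2.0765 = 2.1484 W/m².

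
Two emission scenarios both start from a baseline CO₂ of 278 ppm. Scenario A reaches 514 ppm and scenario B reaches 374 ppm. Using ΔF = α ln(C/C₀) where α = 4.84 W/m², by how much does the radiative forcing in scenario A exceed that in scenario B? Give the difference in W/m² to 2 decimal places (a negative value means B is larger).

ΔF_A − ΔF_B = 1.54 W/m²

ΔF_A = 4.84 ln(514/278) = 4.84 × 0.61460 = 2.9747 W/m².
ΔF_B = 4.84 ln(374/278) = 4.84 × 0.29663 = 1.4357 W/m².
Difference: 2.9747 − 1.4357 = 1.5390 W/m².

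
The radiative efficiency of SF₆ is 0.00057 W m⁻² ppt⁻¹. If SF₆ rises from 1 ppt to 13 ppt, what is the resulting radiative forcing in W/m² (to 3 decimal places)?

ΔF = 0.007 W/m²

SF₆: ΔF = 0.00057 × (13 − 1) = 0.00057 × 12 = 0.0068 W/m².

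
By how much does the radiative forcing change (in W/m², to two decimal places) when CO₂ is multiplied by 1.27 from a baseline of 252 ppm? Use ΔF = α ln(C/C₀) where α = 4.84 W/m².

ΔF = 1.16 W/m²

ΔF = 4.84 × ln(1.27) = 4.84 × 0.23902 = 1.1569 W/m².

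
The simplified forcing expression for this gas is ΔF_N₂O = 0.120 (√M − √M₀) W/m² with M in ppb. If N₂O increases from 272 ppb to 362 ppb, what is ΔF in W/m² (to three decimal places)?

ΔF = 0.304 W/m²

N₂O: 0.120 × (√362 − √272) = 0.120 × (19.0263 − 16.4924) = 0.120 × 2.5339 = 0.3041 W/m².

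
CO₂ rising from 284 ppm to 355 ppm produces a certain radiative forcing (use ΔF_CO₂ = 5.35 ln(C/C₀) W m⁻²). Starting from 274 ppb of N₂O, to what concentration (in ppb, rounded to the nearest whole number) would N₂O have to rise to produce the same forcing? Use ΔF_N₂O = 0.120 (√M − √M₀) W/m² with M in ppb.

CO₂ forcing: 5.35 × ln(355/284) = 5.35 × 0.223144 = 1.19382 W/m².
Set 0.120(√M − √274) = 1.19382: √M = 1.19382/0.120 + √274 = 9.9485 + 16.5529 = 26.5014.
M = (26.5014)² = 702.32 ppb.

M ≈ 702 ppb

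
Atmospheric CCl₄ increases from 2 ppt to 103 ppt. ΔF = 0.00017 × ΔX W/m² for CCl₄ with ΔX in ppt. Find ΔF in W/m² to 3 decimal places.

ΔF = 0.017 W/m²

CCl₄: ΔF = 0.00017 × (103 − 2) = 0.00017 × 101 = 0.0172 W/m².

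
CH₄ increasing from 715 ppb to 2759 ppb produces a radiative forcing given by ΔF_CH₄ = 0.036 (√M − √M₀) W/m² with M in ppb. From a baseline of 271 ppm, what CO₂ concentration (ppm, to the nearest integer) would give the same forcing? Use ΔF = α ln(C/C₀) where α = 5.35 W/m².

C ≈ 322 ppm

CH₄ forcing: 0.036 × (√2759 − √715) = 0.036 × (52.5262 − 26.7395) = 0.036 × 25.7867 = 0.92832 W/m².
Set 5.35 ln(C/271) = 0.92832: ln(C/271) = 0.92832/5.35 = 0.17352, so C = 271 × e^0.17352 = 271 × 1.18948 = 322.35 ppm.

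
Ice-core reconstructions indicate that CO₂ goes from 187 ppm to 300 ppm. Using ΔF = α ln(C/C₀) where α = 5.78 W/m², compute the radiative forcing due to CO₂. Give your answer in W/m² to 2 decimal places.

CO₂ absorption bands are partially saturated, so forcing scales with the logarithm of the concentration ratio.
CO₂: 5.78 × ln(300/187) = 5.78 × ln(1.60428) = 5.78 × 0.47268 = 2.7321 W/m².

ΔF = 2.73 W/m²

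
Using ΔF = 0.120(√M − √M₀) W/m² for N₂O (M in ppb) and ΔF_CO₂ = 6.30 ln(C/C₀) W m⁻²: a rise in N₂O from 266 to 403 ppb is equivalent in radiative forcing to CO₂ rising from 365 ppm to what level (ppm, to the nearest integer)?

C ≈ 392 ppm

N₂O forcing: 0.120 × (√403 − √266) = 0.120 × (20.0749 − 16.3095) = 0.120 × 3.7654 = 0.45185 W/m².
Set 6.30 ln(C/365) = 0.45185: ln(C/365) = 0.45185/6.30 = 0.07172, so C = 365 × e^0.07172 = 365 × 1.07435 = 392.14 ppm.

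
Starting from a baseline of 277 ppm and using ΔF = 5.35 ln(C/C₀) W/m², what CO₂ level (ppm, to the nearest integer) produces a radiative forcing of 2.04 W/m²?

Set 5.35 ln(C/277) = 2.04, so ln(C/277) = 2.04/5.35 = 0.38131.
Then C/277 = e^0.38131 = 1.46420, giving C = 277 × 1.46420 = 405.58 ppm.

C ≈ 406 ppm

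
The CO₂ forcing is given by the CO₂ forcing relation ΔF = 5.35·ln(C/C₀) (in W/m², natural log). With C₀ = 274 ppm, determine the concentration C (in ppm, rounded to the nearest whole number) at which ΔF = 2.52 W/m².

Set 5.35 ln(C/274) = 2.52, so ln(C/274) = 2.52/5.35 = 0.47103.
Then C/274 = e^0.47103 = 1.60164, giving C = 274 × 1.60164 = 438.85 ppm.

C ≈ 439 ppm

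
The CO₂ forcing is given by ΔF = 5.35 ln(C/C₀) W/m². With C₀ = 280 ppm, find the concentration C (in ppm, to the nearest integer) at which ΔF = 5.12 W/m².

Set 5.35 ln(C/280) = 5.12, so ln(C/280) = 5.12/5.35 = 0.95701.
Then C/280 = e^0.95701 = 2.60390, giving C = 280 × 2.60390 = 729.09 ppm.

C ≈ 729 ppm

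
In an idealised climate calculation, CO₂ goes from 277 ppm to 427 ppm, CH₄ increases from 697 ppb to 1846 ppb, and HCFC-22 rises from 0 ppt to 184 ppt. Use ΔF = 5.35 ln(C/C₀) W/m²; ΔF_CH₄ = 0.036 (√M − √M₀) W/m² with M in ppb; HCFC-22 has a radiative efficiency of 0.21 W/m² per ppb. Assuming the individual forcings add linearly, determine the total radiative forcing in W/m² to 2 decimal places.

ΔF = 2.95 W/m²

CO₂: 5.35 × ln(427/277) = 5.35 × ln(1.54152) = 5.35 × 0.43277 = 2.3153 W/m².
CH₄: 0.036 × (√1846 − √697) = 0.036 × (42.9651 − 26.4008) = 0.036 × 16.5643 = 0.5963 W/m².
HCFC-22: Δ = 184 − 0 = 184 ppt = 0.184 ppb; ΔF = 0.21 × 0.184 = 0.0386 W/m².
Total ΔF = 2.3153 + 0.5963 + 0.0386 = 2.9502 W/m².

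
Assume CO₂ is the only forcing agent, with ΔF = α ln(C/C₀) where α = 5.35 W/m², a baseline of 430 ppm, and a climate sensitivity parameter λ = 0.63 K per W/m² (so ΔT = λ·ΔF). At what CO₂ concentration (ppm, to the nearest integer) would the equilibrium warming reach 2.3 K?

C ≈ 851 ppm

Required forcing: ΔF = ΔT/λ = 2.3/0.63 = 3.6508 W/m².
Then ln(C/430) = ΔF/5.35 = 3.6508/5.35 = 0.68239.
So C = 430 × e^0.68239 = 430 × 1.97860 = 850.80 ppm.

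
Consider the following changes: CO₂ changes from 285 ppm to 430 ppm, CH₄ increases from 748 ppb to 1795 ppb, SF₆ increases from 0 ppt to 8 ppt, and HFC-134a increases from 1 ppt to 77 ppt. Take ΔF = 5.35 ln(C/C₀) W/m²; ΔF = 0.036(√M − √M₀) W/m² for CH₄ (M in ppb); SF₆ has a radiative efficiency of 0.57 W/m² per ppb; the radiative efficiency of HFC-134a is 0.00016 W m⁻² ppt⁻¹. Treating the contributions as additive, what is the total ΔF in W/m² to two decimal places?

ΔF = 2.76 W/m²

CO₂: 5.35 × ln(430/285) = 5.35 × ln(1.50877) = 5.35 × 0.41129 = 2.2004 W/m².
CH₄: 0.036 × (√1795 − √748) = 0.036 × (42.3674 − 27.3496) = 0.036 × 15.0178 = 0.5406 W/m².
SF₆: Δ = 8 − 0 = 8 ppt = 0.008 ppb; ΔF = 0.57 × 0.008 = 0.0046 W/m².
HFC-134a: ΔF = 0.00016 × (77 − 1) = 0.00016 × 76 = 0.0122 W/m².
Total ΔF = 2.2004 + 0.5406 + 0.0046 + 0.0122 = 2.7578 W/m².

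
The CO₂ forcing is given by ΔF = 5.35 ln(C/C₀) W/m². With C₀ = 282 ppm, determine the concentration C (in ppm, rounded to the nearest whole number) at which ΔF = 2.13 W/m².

Set 5.35 ln(C/282) = 2.13, so ln(C/282) = 2.13/5.35 = 0.39813.
Then C/282 = e^0.39813 = 1.48904, giving C = 282 × 1.48904 = 419.91 ppm.

C ≈ 420 ppm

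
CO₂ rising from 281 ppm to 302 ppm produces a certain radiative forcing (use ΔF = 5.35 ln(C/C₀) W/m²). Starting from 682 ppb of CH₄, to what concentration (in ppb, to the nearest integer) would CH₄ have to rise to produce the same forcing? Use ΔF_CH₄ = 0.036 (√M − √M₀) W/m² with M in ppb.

CO₂ forcing: 5.35 × ln(302/281) = 5.35 × 0.072072 = 0.38559 W/m².
Set 0.036(√M − √682) = 0.38559: √M = 0.38559/0.036 + √682 = 10.7108 + 26.1151 = 36.8259.
M = (36.8259)² = 1356.15 ppb.

M ≈ 1356 ppb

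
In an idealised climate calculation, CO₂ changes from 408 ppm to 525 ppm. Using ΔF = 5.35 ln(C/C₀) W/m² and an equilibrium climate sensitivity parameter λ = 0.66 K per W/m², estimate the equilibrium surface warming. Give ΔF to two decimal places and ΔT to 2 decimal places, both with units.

CO₂: 5.35 × ln(525/408) = 5.35 × ln(1.28676) = 5.35 × 0.25213 = 1.3489 W/m².
ΔT = λ ΔF = 0.66 × 1.35 = 0.8910 K.

ΔF = 1.35 W/m²; ΔT = 0.89 K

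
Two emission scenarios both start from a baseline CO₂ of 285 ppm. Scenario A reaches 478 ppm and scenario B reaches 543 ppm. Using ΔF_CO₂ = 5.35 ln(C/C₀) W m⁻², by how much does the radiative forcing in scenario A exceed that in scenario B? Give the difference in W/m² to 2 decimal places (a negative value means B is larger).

ΔF_A − ΔF_B = -0.68 W/m²

ΔF_A = 5.35 ln(478/285) = 5.35 × 0.51712 = 2.7666 W/m².
ΔF_B = 5.35 ln(543/285) = 5.35 × 0.64462 = 3.4487 W/m².
Difference: 2.7666 − 3.4487 = -0.6821 W/m².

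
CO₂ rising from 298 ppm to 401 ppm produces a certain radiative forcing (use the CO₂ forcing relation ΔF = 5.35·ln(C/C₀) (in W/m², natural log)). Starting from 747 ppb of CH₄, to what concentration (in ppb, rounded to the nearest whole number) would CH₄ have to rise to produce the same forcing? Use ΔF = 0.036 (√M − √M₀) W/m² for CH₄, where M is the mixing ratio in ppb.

CO₂ forcing: 5.35 × ln(401/298) = 5.35 × 0.296868 = 1.58824 W/m².
Set 0.036(√M − √747) = 1.58824: √M = 1.58824/0.036 + √747 = 44.1178 + 27.3313 = 71.4491.
M = (71.4491)² = 5104.97 ppb.

M ≈ 5105 ppb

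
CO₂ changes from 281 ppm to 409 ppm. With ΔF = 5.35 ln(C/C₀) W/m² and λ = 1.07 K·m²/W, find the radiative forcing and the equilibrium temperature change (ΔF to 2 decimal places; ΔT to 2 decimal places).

ΔF = 2.01 W/m²; ΔT = 2.15 K

CO₂: 5.35 × ln(409/281) = 5.35 × ln(1.45552) = 5.35 × 0.37536 = 2.0082 W/m².
ΔT = λ ΔF = 1.07 × 2.01 = 2.1507 K.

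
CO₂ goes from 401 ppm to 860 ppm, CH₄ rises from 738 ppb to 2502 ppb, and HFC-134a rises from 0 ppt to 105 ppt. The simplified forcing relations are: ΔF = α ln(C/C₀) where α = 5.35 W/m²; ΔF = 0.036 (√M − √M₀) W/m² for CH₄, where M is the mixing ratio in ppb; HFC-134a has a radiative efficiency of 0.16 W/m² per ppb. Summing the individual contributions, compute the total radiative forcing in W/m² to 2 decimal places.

CO₂: 5.35 × ln(860/401) = 5.35 × ln(2.14464) = 5.35 × 0.76297 = 4.0819 W/m².
CH₄: 0.036 × (√2502 − √738) = 0.036 × (50.0200 − 27.1662) = 0.036 × 22.8538 = 0.8227 W/m².
HFC-134a: Δ = 105 − 0 = 105 ppt = 0.105 ppb; ΔF = 0.16 × 0.105 = 0.0168 W/m².
Total ΔF = 4.0819 + 0.8227 + 0.0168 = 4.9214 W/m².

ΔF = 4.92 W/m²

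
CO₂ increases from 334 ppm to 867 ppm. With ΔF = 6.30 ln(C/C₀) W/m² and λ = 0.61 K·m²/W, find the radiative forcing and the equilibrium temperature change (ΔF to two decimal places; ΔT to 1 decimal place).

ΔF = 6.01 W/m²; ΔT = 3.7 K

CO₂: 6.30 × ln(867/334) = 6.30 × ln(2.59581) = 6.30 × 0.95390 = 6.0096 W/m².
ΔT = λ ΔF = 0.61 × 6.01 = 3.6661 K.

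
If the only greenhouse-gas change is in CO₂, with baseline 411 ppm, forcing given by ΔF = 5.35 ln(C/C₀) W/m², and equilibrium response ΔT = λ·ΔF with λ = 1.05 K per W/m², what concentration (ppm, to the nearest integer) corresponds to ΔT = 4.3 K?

C ≈ 884 ppm

Required forcing: ΔF = ΔT/λ = 4.3/1.05 = 4.0952 W/m².
Then ln(C/411) = ΔF/5.35 = 4.0952/5.35 = 0.76546.
So C = 411 × e^0.76546 = 411 × 2.14998 = 883.64 ppm.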